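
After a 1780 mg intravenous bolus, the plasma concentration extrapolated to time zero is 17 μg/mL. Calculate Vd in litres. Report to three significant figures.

Immediately after an IV bolus, C₀ = Dose / Vd, so Vd = Dose / C₀.
Vd = 1780 / 17 = 104.7 L

105 L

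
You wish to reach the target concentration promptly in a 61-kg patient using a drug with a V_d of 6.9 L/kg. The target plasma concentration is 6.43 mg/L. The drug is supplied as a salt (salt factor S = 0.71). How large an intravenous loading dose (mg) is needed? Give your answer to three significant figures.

3810 mg

Vd(total) = 61 kg × 6.9 L/kg = 420.9 L
The loading dose fills Vd to the target concentration.
LD = Vd × C / S = 420.9 × 6.430 / 0.71 = 3812 mg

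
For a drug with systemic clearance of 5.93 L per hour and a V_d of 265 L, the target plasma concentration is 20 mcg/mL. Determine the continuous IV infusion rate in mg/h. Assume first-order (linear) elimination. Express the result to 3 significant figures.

R₀ = 5.930 × 20 = 118.6 mg/h

119 mg/h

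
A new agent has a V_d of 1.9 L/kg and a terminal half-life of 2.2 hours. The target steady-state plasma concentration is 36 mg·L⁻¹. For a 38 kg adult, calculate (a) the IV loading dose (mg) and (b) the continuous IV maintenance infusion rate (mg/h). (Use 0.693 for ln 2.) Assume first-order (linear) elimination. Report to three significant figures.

(a) 2600 mg; (b) 819 mg/h

Total Vd = 1.9 × 38 = 72.20 L
LD = Vd × C = 72.20 × 36 = 2599 mg
CL = 0.693 × Vd / t½ = 0.693 × 72.20 / 2.2 = 22.74 L/h
Infusion rate = CL × Css = 22.74 × 36 = 818.6 mg/h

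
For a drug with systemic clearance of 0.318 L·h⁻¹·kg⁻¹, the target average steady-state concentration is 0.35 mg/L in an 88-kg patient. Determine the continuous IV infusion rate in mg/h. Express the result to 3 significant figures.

9.79 mg/h

CL = 0.318 L·h⁻¹·kg⁻¹ × 88 kg = 27.98 L/h
At steady state, infusion rate equals elimination rate: rate in = CL × Css.
Infusion rate = CL · Css = 27.98 L/h × 0.35 mg/L = 9.793 mg/h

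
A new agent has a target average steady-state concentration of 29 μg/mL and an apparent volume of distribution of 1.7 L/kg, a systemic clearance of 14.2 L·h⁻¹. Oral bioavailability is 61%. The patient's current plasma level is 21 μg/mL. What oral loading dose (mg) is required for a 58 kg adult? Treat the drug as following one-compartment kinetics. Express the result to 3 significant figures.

Total Vd = 1.7 × 58 = 98.60 L
Loading dose depends on Vd (not clearance): it fills the distribution volume.
Concentration deficit ΔC = 29 − 21 = 8.000 mg/L
LD = Vd × ΔC / F = 98.60 × 8.000 / 0.61 = 1293 mg

1290 mg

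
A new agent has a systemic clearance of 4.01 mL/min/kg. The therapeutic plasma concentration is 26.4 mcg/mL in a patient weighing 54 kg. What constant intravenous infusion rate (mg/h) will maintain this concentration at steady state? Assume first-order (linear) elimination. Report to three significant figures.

343 mg/h

CL = 4.01 mL/min/kg × 54 kg = 216.5 mL/min = 216.5 × 60/1000 = 12.99 L/h
At steady state, infusion rate equals elimination rate: rate in = CL × Css.
R₀ = 12.99 × 26.4 = 342.9 mg/h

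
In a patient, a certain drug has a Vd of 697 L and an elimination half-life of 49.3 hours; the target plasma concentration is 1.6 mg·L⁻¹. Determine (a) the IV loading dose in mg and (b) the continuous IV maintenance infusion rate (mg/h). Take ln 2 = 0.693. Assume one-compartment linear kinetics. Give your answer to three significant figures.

LD = Vd × C = 697.0 × 1.6 = 1115 mg
CL = 0.693 × Vd / t½ = 0.693 × 697.0 / 49.3 = 9.798 L/h
Infusion rate = CL × Css = 9.798 × 1.6 = 15.68 mg/h

(a) 1120 mg; (b) 15.7 mg/h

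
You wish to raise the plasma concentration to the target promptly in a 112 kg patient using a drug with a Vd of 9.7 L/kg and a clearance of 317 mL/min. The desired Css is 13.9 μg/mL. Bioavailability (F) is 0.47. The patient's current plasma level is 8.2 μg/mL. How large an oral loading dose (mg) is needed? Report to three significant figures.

13200 mg

Vd = 9.7 L/kg × 112 kg = 1086 L
The loading dose fills Vd to the target concentration.
Concentration deficit ΔC = 13.9 − 8.2 = 5.700 mg/L
LD = Vd × ΔC / F = 1086 × 5.700 / 0.47 = 13170 mg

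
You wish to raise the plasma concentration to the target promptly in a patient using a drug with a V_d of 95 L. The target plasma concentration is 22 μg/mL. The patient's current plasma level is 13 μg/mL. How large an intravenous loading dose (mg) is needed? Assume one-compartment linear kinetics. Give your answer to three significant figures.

The loading dose fills Vd to the target concentration.
Concentration deficit ΔC = 22 − 13 = 9.000 mg/L
LD = Vd × ΔC = 95.00 × 9.000 = 855.0 mg

855 mg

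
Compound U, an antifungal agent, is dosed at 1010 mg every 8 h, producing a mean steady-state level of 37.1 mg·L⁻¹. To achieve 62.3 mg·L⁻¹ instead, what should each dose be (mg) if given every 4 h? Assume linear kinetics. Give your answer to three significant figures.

848 mg

With linear kinetics, Css is proportional to dose rate (D/τ) at fixed clearance.
D₂ = D₁ × (Css,target / Css,current) × (τ₂/τ₁) = 1010 × (62.3/37.1) × (4/8) = 848.0 mg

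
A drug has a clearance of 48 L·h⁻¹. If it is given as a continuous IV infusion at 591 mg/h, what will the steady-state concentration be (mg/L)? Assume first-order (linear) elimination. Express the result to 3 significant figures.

Css = rate / CL = 591 / 48.00 = 12.31 mg/L

12.3 mg/L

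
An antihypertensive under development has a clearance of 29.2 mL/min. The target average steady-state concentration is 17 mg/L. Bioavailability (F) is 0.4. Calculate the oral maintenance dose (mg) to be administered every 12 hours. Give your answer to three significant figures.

894 mg

Convert clearance: 29.2 mL/min × 60 min/h ÷ 1000 mL/L = 1.752 L/h
D = CL × Css × τ / F = 1.752 × 17 × 12 / 0.4 = 893.5 mg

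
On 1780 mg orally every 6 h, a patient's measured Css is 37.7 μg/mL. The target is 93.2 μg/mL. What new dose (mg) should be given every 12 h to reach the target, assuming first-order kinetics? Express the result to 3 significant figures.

8800 mg

With linear kinetics, Css is proportional to dose rate (D/τ) at fixed clearance.
D₂ = D₁ × (Css,target / Css,current) × (τ₂/τ₁) = 1780 × (93.2/37.7) × (12/6) = 8801 mg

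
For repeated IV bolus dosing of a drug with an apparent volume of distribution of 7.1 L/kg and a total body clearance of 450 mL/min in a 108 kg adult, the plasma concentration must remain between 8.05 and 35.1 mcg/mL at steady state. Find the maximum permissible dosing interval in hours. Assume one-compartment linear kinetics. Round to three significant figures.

41.8 h

Total Vd = 7.1 × 108 = 766.8 L
CL = 450 mL/min × 60/1000 = 27.00 L/h
k = CL / Vd = 27.00 / 766.8 = 0.03521 h⁻¹
Between IV bolus doses, concentration decays as C = C₀·e^(−kτ), so C_peak/C_trough = e^(kτ).
τ_max = ln(C_peak/C_trough) / k = ln(35.1/8.05) / 0.03521 = 1.473 / 0.03521 = 41.83 h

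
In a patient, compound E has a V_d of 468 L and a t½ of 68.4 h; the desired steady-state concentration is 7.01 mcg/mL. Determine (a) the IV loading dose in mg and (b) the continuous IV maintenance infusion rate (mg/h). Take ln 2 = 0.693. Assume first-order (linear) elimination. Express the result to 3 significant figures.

LD = Vd × C = 468.0 × 7.01 = 3281 mg
CL = 0.693 × Vd / t½ = 0.693 × 468.0 / 68.4 = 4.742 L/h
Infusion rate = CL × Css = 4.742 × 7.01 = 33.24 mg/h

(a) 3280 mg; (b) 33.2 mg/h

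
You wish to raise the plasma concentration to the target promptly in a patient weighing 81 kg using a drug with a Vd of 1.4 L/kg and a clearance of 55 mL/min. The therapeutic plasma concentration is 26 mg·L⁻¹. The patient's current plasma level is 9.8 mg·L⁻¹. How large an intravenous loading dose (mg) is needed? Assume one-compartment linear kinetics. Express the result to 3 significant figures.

Vd = 1.4 L/kg × 81 kg = 113.4 L
Concentration deficit ΔC = 26 − 9.8 = 16.20 mg/L
LD = Vd × ΔC = 113.4 × 16.20 = 1837 mg

1840 mg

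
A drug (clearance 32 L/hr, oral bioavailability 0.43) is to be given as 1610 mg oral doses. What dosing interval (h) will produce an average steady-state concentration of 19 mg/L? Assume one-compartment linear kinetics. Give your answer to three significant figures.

1.14 h

F·D/τ = CL·Css → τ = F·D / (CL·Css).
τ = 0.43 × 1610 / (32 × 19) = 1.139 h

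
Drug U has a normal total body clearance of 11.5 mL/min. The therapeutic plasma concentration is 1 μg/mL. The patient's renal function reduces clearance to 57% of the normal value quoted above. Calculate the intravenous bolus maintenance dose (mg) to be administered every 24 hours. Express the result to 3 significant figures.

CL = 11.5 mL/min = 11.5 × 0.06 = 0.6900 L/h
Patient clearance = 0.57 × 0.6900 = 0.3933 L/h
D = CL × Css × τ = 0.3933 × 1 × 24 = 9.439 mg

9.44 mg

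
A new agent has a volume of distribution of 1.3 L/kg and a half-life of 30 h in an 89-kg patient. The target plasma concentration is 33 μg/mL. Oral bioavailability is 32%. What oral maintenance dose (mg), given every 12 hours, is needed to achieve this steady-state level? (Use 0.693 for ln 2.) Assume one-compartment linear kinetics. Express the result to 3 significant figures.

3310 mg

Vd(total) = 89 kg × 1.3 L/kg = 115.7 L
CL = 0.693 × Vd / t½ = 0.693 × 115.7 / 30 = 2.673 L/h
D = CL × Css × τ / F = 2.673 × 33 × 12 / 0.32 = 3308 mg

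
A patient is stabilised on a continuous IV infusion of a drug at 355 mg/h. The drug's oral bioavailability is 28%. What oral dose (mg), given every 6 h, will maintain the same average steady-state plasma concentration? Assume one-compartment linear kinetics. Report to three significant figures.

7610 mg

To maintain the same Css, the systemic dosing rate must be unchanged: F·D/τ = infusion rate.
D = rate × τ / F = 355 × 6 / 0.28 = 7607 mg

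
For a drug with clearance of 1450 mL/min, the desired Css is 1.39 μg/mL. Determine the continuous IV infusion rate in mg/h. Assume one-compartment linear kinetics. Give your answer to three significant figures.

121 mg/h

CL = 1450 mL/min = 1450 × 0.06 = 87.00 L/h
Infusion rate = CL · Css = 87.00 L/h × 1.39 mg/L = 120.9 mg/h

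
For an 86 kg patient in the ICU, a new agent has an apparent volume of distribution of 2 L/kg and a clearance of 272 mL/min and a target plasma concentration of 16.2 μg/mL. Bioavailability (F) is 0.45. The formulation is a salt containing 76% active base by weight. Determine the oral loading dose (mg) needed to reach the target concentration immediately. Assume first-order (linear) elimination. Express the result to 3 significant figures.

8150 mg

Vd(total) = 86 kg × 2 L/kg = 172.0 L
LD = Vd × C / F / S = 172.0 × 16.20 / 0.45 / 0.76 = 8147 mg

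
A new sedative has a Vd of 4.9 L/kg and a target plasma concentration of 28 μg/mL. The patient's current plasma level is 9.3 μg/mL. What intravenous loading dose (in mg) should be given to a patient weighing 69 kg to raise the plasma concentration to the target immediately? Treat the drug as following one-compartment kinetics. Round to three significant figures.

6320 mg

Total Vd = 4.9 × 69 = 338.1 L
Concentration deficit ΔC = 28 − 9.3 = 18.70 mg/L
LD = Vd × ΔC = 338.1 × 18.70 = 6322 mg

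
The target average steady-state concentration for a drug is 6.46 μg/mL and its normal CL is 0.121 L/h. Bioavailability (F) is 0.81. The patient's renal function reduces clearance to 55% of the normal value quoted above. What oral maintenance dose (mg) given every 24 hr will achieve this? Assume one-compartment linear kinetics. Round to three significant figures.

12.7 mg

Patient clearance = 0.55 × 0.1210 = 0.06655 L/h
At steady state, dose per interval replaces the amount cleared in that interval: F·D/τ = CL·Css.
D = CL × Css × τ / F = 0.06655 × 6.46 × 24 / 0.81 = 12.74 mg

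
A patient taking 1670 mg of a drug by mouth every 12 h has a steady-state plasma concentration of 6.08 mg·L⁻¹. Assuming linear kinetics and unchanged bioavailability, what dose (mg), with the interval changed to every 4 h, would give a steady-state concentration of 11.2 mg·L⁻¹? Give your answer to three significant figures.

With linear kinetics, Css is proportional to dose rate (D/τ) at fixed clearance.
D₂ = D₁ × (Css,target / Css,current) × (τ₂/τ₁) = 1670 × (11.2/6.08) × (4/12) = 1025 mg

1030 mg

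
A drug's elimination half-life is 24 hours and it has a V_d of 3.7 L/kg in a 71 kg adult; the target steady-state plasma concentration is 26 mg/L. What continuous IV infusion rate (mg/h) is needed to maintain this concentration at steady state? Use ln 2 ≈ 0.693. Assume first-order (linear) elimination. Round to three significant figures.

Total Vd = 3.7 × 71 = 262.7 L
CL = 0.693 × Vd / t½ = 0.693 × 262.7 / 24 = 7.585 L/h
Infusion rate = CL × Css = 7.585 × 26 = 197.2 mg/h

197 mg/h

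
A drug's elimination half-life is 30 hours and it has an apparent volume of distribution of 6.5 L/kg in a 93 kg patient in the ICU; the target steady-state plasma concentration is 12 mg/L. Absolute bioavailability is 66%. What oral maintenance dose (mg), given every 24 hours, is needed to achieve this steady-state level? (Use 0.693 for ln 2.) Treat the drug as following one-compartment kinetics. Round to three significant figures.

Vd(total) = 93 kg × 6.5 L/kg = 604.5 L
k = 0.693/30 = 0.02310 h⁻¹, so CL = k·Vd = 0.02310 × 604.5 = 13.96 L/h
D = CL × Css × τ / F = 13.96 × 12 × 24 / 0.66 = 6092 mg

6090 mg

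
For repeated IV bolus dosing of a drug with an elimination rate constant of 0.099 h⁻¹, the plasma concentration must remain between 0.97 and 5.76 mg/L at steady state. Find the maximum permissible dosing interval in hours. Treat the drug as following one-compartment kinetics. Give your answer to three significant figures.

18.0 h

Between IV bolus doses, concentration decays as C = C₀·e^(−kτ), so C_peak/C_trough = e^(kτ).
τ_max = ln(C_peak/C_trough) / k = ln(5.76/0.97) / 0.09900 = 1.781 / 0.09900 = 17.99 h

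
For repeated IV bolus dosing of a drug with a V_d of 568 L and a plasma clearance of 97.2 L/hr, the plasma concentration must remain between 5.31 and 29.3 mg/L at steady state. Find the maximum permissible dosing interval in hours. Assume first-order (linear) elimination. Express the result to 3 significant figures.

9.98 h

k = CL / Vd = 97.20 / 568.0 = 0.1711 h⁻¹
Between IV bolus doses, concentration decays as C = C₀·e^(−kτ), so C_peak/C_trough = e^(kτ).
τ_max = ln(C_peak/C_trough) / k = ln(29.3/5.31) / 0.1711 = 1.708 / 0.1711 = 9.982 h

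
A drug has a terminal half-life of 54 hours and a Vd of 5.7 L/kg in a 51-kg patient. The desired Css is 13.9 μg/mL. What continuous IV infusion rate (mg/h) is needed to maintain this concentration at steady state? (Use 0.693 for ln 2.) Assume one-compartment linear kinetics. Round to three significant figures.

Vd(total) = 51 kg × 5.7 L/kg = 290.7 L
CL = ln 2 · Vd / t½ = 0.693 × 290.7 / 54 = 3.731 L/h
Infusion rate = CL × Css = 3.731 × 13.9 = 51.86 mg/h

51.9 mg/h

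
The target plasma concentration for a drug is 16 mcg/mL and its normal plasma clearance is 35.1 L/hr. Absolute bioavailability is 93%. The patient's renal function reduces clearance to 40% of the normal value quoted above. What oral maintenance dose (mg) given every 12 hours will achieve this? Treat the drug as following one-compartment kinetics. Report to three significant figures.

Patient clearance = 0.4 × 35.10 = 14.04 L/h
At steady state, dose per interval replaces the amount cleared in that interval: F·D/τ = CL·Css.
D = CL × Css × τ / F = 14.04 × 16 × 12 / 0.93 = 2899 mg

2900 mg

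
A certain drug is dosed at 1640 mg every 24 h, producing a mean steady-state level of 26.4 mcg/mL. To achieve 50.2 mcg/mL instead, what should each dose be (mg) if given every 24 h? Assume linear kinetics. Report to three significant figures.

With linear kinetics, Css is proportional to dose rate (D/τ) at fixed clearance.
D₂ = D₁ × (Css,target / Css,current) = 1640 × 50.2/26.4 = 3118 mg

3120 mg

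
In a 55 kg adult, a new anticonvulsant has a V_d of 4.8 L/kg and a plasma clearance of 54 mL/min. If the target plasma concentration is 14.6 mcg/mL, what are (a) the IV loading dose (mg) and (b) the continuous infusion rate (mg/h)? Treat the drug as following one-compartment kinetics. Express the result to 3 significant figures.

(a) 3850 mg; (b) 47.3 mg/h

Total Vd = 4.8 × 55 = 264.0 L
LD = Vd · C_target = 264.0 × 14.6 = 3854 mg
CL = 54 mL/min = 54 × 0.06 = 3.240 L/h
Maintenance: replace elimination → rate = CL × Css = 3.240 × 14.6 = 47.30 mg/h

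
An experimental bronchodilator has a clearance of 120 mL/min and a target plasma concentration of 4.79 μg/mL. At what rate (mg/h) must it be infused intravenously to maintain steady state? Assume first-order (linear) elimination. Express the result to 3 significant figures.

CL = 120 mL/min × 60/1000 = 7.200 L/h
At steady state, infusion rate equals elimination rate: rate in = CL × Css.
Infusion rate = CL · Css = 7.200 L/h × 4.79 mg/L = 34.49 mg/h

34.5 mg/h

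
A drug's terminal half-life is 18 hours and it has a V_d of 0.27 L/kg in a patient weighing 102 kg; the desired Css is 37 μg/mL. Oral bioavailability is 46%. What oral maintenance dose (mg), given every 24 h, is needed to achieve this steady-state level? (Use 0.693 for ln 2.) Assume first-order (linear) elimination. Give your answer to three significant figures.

2050 mg

Vd = 0.27 L/kg × 102 kg = 27.54 L
k = 0.693/18 = 0.03850 h⁻¹, so CL = k·Vd = 0.03850 × 27.54 = 1.060 L/h
D = CL × Css × τ / F = 1.060 × 37 × 24 / 0.46 = 2046 mg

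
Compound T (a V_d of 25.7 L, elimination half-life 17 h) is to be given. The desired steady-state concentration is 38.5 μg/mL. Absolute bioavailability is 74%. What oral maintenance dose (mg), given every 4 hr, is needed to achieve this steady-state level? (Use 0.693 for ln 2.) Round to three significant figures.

CL = ln 2 · Vd / t½ = 0.693 × 25.70 / 17 = 1.048 L/h
D = CL × Css × τ / F = 1.048 × 38.5 × 4 / 0.74 = 218.1 mg

218 mg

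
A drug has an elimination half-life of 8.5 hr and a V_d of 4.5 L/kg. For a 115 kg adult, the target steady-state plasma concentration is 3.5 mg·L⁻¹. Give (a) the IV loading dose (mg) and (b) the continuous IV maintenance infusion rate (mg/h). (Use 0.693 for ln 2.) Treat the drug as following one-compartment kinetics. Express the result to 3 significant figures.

Total Vd = 4.5 × 115 = 517.5 L
LD = Vd × C = 517.5 × 3.5 = 1811 mg
CL = 0.693 × Vd / t½ = 0.693 × 517.5 / 8.5 = 42.19 L/h
Infusion rate = CL × Css = 42.19 × 3.5 = 147.7 mg/h

(a) 1810 mg; (b) 148 mg/h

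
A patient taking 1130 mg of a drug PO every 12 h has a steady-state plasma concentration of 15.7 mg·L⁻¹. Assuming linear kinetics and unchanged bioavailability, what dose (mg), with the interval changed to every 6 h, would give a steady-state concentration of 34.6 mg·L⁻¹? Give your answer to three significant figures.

1250 mg

With linear kinetics, Css is proportional to dose rate (D/τ) at fixed clearance.
D₂ = D₁ × (Css,target / Css,current) × (τ₂/τ₁) = 1130 × (34.6/15.7) × (6/12) = 1245 mg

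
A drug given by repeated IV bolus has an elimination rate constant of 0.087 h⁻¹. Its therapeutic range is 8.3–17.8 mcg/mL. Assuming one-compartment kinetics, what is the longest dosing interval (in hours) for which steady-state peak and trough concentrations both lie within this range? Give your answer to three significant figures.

8.77 h

Between IV bolus doses, concentration decays as C = C₀·e^(−kτ), so C_peak/C_trough = e^(kτ).
τ_max = ln(C_peak/C_trough) / k = ln(17.8/8.3) / 0.08700 = 0.7629 / 0.08700 = 8.769 h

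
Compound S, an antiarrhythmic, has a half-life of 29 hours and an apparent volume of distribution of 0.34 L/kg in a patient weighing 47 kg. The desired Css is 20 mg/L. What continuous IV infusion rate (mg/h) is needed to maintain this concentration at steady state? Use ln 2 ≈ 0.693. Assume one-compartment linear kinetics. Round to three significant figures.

Vd(total) = 47 kg × 0.34 L/kg = 15.98 L
CL = 0.693 × Vd / t½ = 0.693 × 15.98 / 29 = 0.3819 L/h
Infusion rate = CL × Css = 0.3819 × 20 = 7.638 mg/h

7.64 mg/h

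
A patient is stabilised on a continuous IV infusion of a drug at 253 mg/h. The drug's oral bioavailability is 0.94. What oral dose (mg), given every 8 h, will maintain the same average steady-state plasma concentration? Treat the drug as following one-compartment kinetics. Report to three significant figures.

2150 mg

To maintain the same Css, the systemic dosing rate must be unchanged: F·D/τ = infusion rate.
D = rate × τ / F = 253 × 8 / 0.94 = 2153 mg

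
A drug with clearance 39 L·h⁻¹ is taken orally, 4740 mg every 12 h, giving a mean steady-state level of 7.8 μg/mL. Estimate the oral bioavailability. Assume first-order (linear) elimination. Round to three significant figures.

0.770

F·D/τ = CL·Css at steady state → F = CL·Css·τ / D.
F = 39 × 7.8 × 12 / 4740 = 0.770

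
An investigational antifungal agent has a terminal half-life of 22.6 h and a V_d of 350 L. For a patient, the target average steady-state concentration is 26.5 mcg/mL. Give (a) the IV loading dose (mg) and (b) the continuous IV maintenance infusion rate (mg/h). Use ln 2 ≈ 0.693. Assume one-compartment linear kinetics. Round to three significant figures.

(a) 9280 mg; (b) 284 mg/h

LD = Vd × C = 350.0 × 26.5 = 9275 mg
CL = 0.693 × Vd / t½ = 0.693 × 350.0 / 22.6 = 10.73 L/h
Infusion rate = CL × Css = 10.73 × 26.5 = 284.3 mg/h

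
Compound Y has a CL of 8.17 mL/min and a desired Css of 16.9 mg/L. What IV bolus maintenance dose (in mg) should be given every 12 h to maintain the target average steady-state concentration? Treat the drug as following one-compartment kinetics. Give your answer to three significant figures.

CL = 8.17 mL/min = 8.17 × 0.06 = 0.4902 L/h
At steady state, dose per interval replaces the amount cleared in that interval: D/τ = CL·Css.
D = CL × Css × τ = 0.4902 × 16.9 × 12 = 99.41 mg

99.4 mg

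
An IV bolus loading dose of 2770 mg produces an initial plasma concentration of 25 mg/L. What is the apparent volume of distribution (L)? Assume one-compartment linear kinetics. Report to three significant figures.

111 L

Immediately after an IV bolus, C₀ = Dose / Vd, so Vd = Dose / C₀.
Vd = 2770 / 25 = 110.8 L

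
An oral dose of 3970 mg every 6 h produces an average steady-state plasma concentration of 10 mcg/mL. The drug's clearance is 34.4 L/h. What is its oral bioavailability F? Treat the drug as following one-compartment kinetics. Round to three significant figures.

F·D/τ = CL·Css at steady state → F = CL·Css·τ / D.
F = 34.4 × 10 × 6 / 3970 = 0.520

0.520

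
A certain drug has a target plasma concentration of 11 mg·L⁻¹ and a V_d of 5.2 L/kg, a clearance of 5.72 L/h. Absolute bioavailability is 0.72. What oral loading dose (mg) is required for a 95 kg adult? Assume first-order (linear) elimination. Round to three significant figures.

7550 mg

Total Vd = 5.2 × 95 = 494.0 L
LD = Vd × C / F = 494.0 × 11.00 / 0.72 = 7547 mg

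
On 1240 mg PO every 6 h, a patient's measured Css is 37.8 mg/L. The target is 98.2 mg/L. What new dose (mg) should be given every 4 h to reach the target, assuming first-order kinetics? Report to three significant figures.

2150 mg

With linear kinetics, Css is proportional to dose rate (D/τ) at fixed clearance.
D₂ = D₁ × (Css,target / Css,current) × (τ₂/τ₁) = 1240 × (98.2/37.8) × (4/6) = 2148 mg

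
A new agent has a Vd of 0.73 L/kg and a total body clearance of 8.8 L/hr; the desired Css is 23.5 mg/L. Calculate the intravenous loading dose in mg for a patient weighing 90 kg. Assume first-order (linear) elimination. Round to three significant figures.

1540 mg

Vd(total) = 90 kg × 0.73 L/kg = 65.70 L
LD is governed by Vd — clearance does not enter the loading-dose calculation.
LD = Vd × C = 65.70 × 23.50 = 1544 mg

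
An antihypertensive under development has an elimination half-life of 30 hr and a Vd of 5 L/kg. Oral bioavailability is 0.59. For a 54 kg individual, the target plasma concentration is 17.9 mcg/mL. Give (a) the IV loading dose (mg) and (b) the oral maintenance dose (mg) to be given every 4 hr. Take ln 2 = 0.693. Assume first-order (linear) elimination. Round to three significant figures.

Vd(total) = 54 kg × 5 L/kg = 270.0 L
LD = Vd × C = 270.0 × 17.9 = 4833 mg
CL = 0.693 × Vd / t½ = 0.693 × 270.0 / 30 = 6.237 L/h
D = CL × Css × τ / F = 6.237 × 17.9 × 4 / 0.59 = 756.9 mg

(a) 4830 mg; (b) 757 mg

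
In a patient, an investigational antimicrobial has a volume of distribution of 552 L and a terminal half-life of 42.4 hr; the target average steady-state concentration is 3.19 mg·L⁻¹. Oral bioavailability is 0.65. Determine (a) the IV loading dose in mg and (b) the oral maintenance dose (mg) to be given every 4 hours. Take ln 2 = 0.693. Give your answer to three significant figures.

(a) 1760 mg; (b) 177 mg

LD = Vd × C = 552.0 × 3.19 = 1761 mg
CL = 0.693 × Vd / t½ = 0.693 × 552.0 / 42.4 = 9.022 L/h
D = CL × Css × τ / F = 9.022 × 3.19 × 4 / 0.65 = 177.1 mg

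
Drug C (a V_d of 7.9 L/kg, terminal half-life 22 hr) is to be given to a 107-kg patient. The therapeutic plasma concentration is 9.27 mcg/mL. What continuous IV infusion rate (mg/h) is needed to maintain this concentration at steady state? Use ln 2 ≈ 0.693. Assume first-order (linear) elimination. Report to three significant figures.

247 mg/h

Vd = 7.9 L/kg × 107 kg = 845.3 L
k = 0.693/22 = 0.03150 h⁻¹, so CL = k·Vd = 0.03150 × 845.3 = 26.63 L/h
Infusion rate = CL × Css = 26.63 × 9.27 = 246.9 mg/h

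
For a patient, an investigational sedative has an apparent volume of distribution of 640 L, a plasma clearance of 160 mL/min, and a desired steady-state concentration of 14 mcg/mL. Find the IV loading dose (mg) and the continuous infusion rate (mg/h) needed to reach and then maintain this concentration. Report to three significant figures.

(a) 8960 mg; (b) 134 mg/h

Loading: fill Vd to C_target → 640.0 L × 14 mg/L = 8960 mg
CL = 160 mL/min × 60/1000 = 9.600 L/h
Infusion rate = 9.600 L/h × 14 mg/L = 134.4 mg/h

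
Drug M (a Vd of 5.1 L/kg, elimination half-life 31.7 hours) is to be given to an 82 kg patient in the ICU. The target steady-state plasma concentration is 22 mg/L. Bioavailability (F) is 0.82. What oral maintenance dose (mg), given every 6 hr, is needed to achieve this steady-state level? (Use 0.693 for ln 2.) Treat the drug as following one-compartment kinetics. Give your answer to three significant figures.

Vd = 5.1 L/kg × 82 kg = 418.2 L
CL = 0.693 × Vd / t½ = 0.693 × 418.2 / 31.7 = 9.142 L/h
D = CL × Css × τ / F = 9.142 × 22 × 6 / 0.82 = 1472 mg

1470 mg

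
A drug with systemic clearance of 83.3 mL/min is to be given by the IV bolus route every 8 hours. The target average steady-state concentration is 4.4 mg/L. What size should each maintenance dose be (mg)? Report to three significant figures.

176 mg

Convert clearance: 83.3 mL/min × 60 min/h ÷ 1000 mL/L = 4.998 L/h
D = CL × Css × τ = 4.998 × 4.4 × 8 = 175.9 mg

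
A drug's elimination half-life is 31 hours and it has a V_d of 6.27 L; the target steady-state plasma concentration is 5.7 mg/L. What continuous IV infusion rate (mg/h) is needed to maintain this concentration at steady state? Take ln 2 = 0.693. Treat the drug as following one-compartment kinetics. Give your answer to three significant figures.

0.799 mg/h

CL = ln 2 · Vd / t½ = 0.693 × 6.270 / 31 = 0.1402 L/h
Infusion rate = CL × Css = 0.1402 × 5.7 = 0.7991 mg/h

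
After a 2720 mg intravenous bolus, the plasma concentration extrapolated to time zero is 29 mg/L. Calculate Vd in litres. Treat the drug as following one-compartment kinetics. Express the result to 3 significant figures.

93.8 L

Immediately after an IV bolus, C₀ = Dose / Vd, so Vd = Dose / C₀.
Vd = 2720 / 29 = 93.79 L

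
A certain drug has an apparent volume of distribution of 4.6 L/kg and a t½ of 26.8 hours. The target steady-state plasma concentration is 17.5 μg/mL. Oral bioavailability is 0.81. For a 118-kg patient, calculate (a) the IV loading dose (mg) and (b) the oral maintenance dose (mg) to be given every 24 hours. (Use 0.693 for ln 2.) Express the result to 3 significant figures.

(a) 9500 mg; (b) 7280 mg

Vd(total) = 118 kg × 4.6 L/kg = 542.8 L
LD = Vd × C = 542.8 × 17.5 = 9499 mg
CL = 0.693 × Vd / t½ = 0.693 × 542.8 / 26.8 = 14.04 L/h
D = CL × Css × τ / F = 14.04 × 17.5 × 24 / 0.81 = 7280 mg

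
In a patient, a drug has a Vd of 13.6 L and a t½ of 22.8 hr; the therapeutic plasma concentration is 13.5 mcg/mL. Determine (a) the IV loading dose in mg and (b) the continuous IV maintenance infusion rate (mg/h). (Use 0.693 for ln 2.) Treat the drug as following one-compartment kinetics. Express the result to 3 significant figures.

(a) 184 mg; (b) 5.58 mg/h

LD = Vd × C = 13.60 × 13.5 = 183.6 mg
CL = 0.693 × Vd / t½ = 0.693 × 13.60 / 22.8 = 0.4134 L/h
Infusion rate = CL × Css = 0.4134 × 13.5 = 5.581 mg/h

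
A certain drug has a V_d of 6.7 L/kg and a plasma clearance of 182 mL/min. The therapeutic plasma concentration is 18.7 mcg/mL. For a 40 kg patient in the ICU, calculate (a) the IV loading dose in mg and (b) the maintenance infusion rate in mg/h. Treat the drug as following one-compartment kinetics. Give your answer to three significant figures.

Vd(total) = 40 kg × 6.7 L/kg = 268.0 L
LD = Vd · C_target = 268.0 × 18.7 = 5012 mg
CL = 182 mL/min = 182 × 0.06 = 10.92 L/h
Maintenance: replace elimination → rate = CL × Css = 10.92 × 18.7 = 204.2 mg/h

(a) 5010 mg; (b) 204 mg/h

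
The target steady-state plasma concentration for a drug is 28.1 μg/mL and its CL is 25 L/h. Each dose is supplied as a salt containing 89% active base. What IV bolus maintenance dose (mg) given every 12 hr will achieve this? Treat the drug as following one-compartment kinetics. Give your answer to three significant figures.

D = CL × Css × τ / S = 25.00 × 28.1 × 12 / 0.89 = 9472 mg

9470 mg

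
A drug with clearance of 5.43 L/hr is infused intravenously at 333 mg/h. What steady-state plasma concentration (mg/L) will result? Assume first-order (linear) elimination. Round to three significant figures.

Css = rate / CL = 333 / 5.430 = 61.33 mg/L

61.3 mg/L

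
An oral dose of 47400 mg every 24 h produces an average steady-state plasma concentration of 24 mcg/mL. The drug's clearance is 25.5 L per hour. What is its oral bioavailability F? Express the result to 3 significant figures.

F·D/τ = CL·Css at steady state → F = CL·Css·τ / D.
F = 25.5 × 24 × 24 / 47400 = 0.310

0.310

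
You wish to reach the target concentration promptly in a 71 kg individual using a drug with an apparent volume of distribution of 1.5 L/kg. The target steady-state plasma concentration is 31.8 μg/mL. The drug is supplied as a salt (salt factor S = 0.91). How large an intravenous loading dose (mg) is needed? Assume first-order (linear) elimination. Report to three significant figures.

Vd = 1.5 L/kg × 71 kg = 106.5 L
The loading dose fills Vd to the target concentration.
LD = Vd × C / S = 106.5 × 31.80 / 0.91 = 3722 mg

3720 mg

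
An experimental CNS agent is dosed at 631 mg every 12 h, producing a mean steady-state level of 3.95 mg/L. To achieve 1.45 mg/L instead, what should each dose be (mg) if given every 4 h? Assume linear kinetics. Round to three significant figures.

For first-order elimination, Css ∝ F·D/(CL·τ); F and CL are unchanged, so Css ∝ D/τ.
D₂ = D₁ × (Css,target / Css,current) × (τ₂/τ₁) = 631 × (1.45/3.95) × (4/12) = 77.21 mg

77.2 mg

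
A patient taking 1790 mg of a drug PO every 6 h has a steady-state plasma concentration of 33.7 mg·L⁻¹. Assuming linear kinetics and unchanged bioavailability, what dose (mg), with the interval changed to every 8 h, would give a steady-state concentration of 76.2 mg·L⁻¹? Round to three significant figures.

For first-order elimination, Css ∝ F·D/(CL·τ); F and CL are unchanged, so Css ∝ D/τ.
D₂ = D₁ × (Css,target / Css,current) × (τ₂/τ₁) = 1790 × (76.2/33.7) × (8/6) = 5397 mg

5400 mg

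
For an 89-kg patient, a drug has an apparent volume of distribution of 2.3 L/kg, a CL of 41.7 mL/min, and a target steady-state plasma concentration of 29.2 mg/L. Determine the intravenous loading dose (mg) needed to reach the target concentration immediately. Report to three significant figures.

5980 mg

Vd(total) = 89 kg × 2.3 L/kg = 204.7 L
LD = Vd × C = 204.7 × 29.20 = 5977 mg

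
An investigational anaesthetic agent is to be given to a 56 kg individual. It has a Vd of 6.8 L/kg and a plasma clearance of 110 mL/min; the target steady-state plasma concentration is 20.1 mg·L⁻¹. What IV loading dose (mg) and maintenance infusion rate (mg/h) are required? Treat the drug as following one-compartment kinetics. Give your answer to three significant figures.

Vd(total) = 56 kg × 6.8 L/kg = 380.8 L
Loading: fill Vd to C_target → 380.8 L × 20.1 mg/L = 7654 mg
Convert clearance: 110 mL/min × 60 min/h ÷ 1000 mL/L = 6.600 L/h
Infusion rate = 6.600 L/h × 20.1 mg/L = 132.7 mg/h

(a) 7650 mg; (b) 133 mg/h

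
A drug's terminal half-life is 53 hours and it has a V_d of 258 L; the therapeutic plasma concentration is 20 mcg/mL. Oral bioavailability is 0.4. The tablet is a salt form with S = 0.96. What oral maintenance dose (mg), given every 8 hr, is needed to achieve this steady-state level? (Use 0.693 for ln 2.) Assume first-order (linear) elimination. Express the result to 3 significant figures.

CL = ln 2 · Vd / t½ = 0.693 × 258.0 / 53 = 3.373 L/h
D = CL × Css × τ / F / S = 3.373 × 20 × 8 / 0.4 / 0.96 = 1405 mg

1410 mg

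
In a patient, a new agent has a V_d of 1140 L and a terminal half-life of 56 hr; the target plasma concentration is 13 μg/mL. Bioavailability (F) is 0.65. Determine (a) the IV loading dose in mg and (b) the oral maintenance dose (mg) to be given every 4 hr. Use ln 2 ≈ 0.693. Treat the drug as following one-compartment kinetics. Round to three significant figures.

LD = Vd × C = 1140 × 13 = 14820 mg
CL = 0.693 × Vd / t½ = 0.693 × 1140 / 56 = 14.11 L/h
D = CL × Css × τ / F = 14.11 × 13 × 4 / 0.65 = 1129 mg

(a) 14800 mg; (b) 1130 mg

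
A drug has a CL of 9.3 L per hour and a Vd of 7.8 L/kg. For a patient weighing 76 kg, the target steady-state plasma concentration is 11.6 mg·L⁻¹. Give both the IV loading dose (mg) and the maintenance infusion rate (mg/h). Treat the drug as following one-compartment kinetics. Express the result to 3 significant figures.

Vd(total) = 76 kg × 7.8 L/kg = 592.8 L
Loading: fill Vd to C_target → 592.8 L × 11.6 mg/L = 6876 mg
Maintenance infusion rate = CL × Css = 9.300 × 11.6 = 107.9 mg/h

(a) 6880 mg; (b) 108 mg/h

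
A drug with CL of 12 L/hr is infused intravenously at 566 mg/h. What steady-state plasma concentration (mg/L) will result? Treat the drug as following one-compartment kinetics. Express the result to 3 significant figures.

47.2 mg/L

Css = rate / CL = 566 / 12.00 = 47.17 mg/L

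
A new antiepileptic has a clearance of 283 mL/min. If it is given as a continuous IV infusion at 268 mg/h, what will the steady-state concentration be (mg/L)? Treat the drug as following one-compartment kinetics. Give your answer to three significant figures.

CL = 283 mL/min × 60/1000 = 16.98 L/h
Css = rate / CL = 268 / 16.98 = 15.78 mg/L

15.8 mg/L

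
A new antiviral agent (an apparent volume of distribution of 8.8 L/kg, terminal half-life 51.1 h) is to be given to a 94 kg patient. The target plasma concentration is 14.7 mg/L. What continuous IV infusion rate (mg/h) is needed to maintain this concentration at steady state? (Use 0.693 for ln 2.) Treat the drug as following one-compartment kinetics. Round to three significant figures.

165 mg/h

Vd = 8.8 L/kg × 94 kg = 827.2 L
k = 0.693/51.1 = 0.01356 h⁻¹, so CL = k·Vd = 0.01356 × 827.2 = 11.22 L/h
Infusion rate = CL × Css = 11.22 × 14.7 = 164.9 mg/h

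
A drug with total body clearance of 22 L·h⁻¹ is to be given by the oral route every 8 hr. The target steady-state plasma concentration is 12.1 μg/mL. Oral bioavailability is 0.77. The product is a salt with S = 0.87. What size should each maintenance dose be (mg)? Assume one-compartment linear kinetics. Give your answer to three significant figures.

3180 mg

At steady state, dose per interval replaces the amount cleared in that interval: F·S·D/τ = CL·Css.
D = CL × Css × τ / F / S = 22.00 × 12.1 × 8 / 0.77 / 0.87 = 3179 mg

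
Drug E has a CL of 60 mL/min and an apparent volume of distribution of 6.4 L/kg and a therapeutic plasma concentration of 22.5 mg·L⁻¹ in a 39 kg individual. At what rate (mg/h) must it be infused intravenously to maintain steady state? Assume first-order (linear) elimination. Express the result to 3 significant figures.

Convert clearance: 60 mL/min × 60 min/h ÷ 1000 mL/L = 3.600 L/h
At steady state, infusion rate equals elimination rate: rate in = CL × Css.
R₀ = 3.600 × 22.5 = 81.00 mg/h

81.0 mg/h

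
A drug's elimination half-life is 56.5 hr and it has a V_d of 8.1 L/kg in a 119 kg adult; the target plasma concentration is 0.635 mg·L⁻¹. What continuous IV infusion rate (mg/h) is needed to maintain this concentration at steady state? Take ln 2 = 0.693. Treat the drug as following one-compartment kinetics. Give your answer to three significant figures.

7.51 mg/h

Vd(total) = 119 kg × 8.1 L/kg = 963.9 L
CL = 0.693 × Vd / t½ = 0.693 × 963.9 / 56.5 = 11.82 L/h
Infusion rate = CL × Css = 11.82 × 0.635 = 7.506 mg/h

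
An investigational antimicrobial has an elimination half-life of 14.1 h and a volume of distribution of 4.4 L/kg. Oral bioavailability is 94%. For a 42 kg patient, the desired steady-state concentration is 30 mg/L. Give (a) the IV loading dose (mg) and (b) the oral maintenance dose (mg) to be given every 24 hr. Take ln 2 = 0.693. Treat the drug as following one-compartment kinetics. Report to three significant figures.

(a) 5540 mg; (b) 6960 mg

Total Vd = 4.4 × 42 = 184.8 L
LD = Vd × C = 184.8 × 30 = 5544 mg
CL = 0.693 × Vd / t½ = 0.693 × 184.8 / 14.1 = 9.083 L/h
D = CL × Css × τ / F = 9.083 × 30 × 24 / 0.94 = 6957 mg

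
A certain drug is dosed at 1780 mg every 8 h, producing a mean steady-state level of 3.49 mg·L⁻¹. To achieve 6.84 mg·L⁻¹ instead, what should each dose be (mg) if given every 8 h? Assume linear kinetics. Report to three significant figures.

3490 mg

For first-order elimination, Css ∝ F·D/(CL·τ); F and CL are unchanged, so Css ∝ D/τ.
D₂ = D₁ × (Css,target / Css,current) = 1780 × 6.84/3.49 = 3489 mg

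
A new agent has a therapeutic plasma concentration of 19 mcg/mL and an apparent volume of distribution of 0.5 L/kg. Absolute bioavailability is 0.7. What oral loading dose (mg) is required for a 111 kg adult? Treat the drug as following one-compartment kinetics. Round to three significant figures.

Vd(total) = 111 kg × 0.5 L/kg = 55.50 L
LD = Vd × C / F = 55.50 × 19.00 / 0.7 = 1506 mg

1510 mg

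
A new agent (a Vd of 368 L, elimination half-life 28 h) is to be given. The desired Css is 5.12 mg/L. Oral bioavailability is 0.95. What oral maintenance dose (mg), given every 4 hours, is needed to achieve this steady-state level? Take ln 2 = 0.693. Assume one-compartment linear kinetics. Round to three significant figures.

CL = 0.693 × Vd / t½ = 0.693 × 368.0 / 28 = 9.108 L/h
D = CL × Css × τ / F = 9.108 × 5.12 × 4 / 0.95 = 196.3 mg

196 mg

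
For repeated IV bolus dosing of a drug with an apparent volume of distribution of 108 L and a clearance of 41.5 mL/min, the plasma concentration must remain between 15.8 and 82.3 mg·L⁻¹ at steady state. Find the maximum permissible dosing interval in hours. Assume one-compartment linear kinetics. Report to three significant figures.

71.6 h

CL = 41.5 mL/min × 60/1000 = 2.490 L/h
k = CL / Vd = 2.490 / 108.0 = 0.02306 h⁻¹
Between IV bolus doses, concentration decays as C = C₀·e^(−kτ), so C_peak/C_trough = e^(kτ).
τ_max = ln(C_peak/C_trough) / k = ln(82.3/15.8) / 0.02306 = 1.650 / 0.02306 = 71.55 h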